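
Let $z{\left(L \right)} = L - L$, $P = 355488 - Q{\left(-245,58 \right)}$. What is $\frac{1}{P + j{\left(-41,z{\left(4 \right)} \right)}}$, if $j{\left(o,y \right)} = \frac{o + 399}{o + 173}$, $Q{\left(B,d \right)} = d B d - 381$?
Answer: $\frac{66}{77883413} \approx 8.4742 \cdot 10^{-7}$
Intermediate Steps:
$Q{\left(B,d \right)} = -381 + B d^{2}$ ($Q{\left(B,d \right)} = B d d - 381 = B d^{2} - 381 = -381 + B d^{2}$)
$P = 1180049$ ($P = 355488 - \left(-381 - 245 \cdot 58^{2}\right) = 355488 - \left(-381 - 824180\right) = 355488 - -824561 = 355488 + 824561 = 1180049$)
$z{\left(L \right)} = 0$
$j{\left(o,y \right)} = \frac{399 + o}{173 + o}$
$\frac{1}{P + j{\left(-41,z{\left(4 \right)} \right)}} = \frac{1}{1180049 + \frac{399 - 41}{173 - 41}} = \frac{1}{1180049 + \frac{1}{132} \cdot 358} = \frac{1}{1180049 + \frac{179}{66}} = \frac{1}{\frac{77883413}{66}} = \frac{66}{77883413}$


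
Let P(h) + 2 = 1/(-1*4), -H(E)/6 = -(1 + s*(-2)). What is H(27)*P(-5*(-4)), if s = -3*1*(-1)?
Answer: 135/2 ≈ 67.500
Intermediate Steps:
s = 3 (s = -3*(-1) = 3)
H(E) = -30 (H(E) = -(-6)*(1 + 3*(-2)) = -(-6)*(1 - 6) = -(-6)*(-5) = -6*5 = -30)
P(h) = -9/4 (P(h) = -2 + 1/(-1*4) = -2 + 1/(-4) = -2 - ¼ = -9/4)
H(27)*P(-5*(-4)) = -30*(-9/4) = 135/2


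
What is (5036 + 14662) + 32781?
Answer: 52479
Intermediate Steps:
(5036 + 14662) + 32781 = 19698 + 32781 = 52479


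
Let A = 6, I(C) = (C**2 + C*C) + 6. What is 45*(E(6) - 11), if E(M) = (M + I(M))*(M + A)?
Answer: 44865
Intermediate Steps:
I(C) = 6 + 2*C**2 (I(C) = (C**2 + C**2) + 6 = 2*C**2 + 6 = 6 + 2*C**2)
E(M) = (6 + M)*(6 + M + 2*M**2) (E(M) = (M + (6 + 2*M**2))*(M + 6) = (6 + M + 2*M**2)*(6 + M) = (6 + M)*(6 + M + 2*M**2))
45*(E(6) - 11) = 45*((36 + 2*6**3 + 12*6 + 13*6**2) - 11) = 45*((36 + 2*216 + 72 + 13*36) - 11) = 45*((36 + 432 + 72 + 468) - 11) = 45*(1008 - 11) = 45*997 = 44865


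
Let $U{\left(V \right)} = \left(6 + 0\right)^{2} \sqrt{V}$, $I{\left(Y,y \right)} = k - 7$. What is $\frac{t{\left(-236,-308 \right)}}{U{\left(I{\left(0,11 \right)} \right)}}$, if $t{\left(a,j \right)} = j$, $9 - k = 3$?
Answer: $\frac{77 i}{9} \approx 8.5556 i$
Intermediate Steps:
$k = 6$ ($k = 9 - 3 = 6$)
$I{\left(Y,y \right)} = -1$ ($I{\left(Y,y \right)} = 6 - 7 = -1$)
$U{\left(V \right)} = 36 \sqrt{V}$ ($U{\left(V \right)} = 6^{2} \sqrt{V} = 36 \sqrt{V}$)
$\frac{t{\left(-236,-308 \right)}}{U{\left(I{\left(0,11 \right)} \right)}} = - \frac{308}{36 \sqrt{-1}} = - \frac{308}{36 i} = - 308 \left(- \frac{i}{36}\right) = \frac{77 i}{9}$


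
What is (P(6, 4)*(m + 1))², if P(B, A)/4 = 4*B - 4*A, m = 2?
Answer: 9216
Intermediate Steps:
P(B, A) = -16*A + 16*B (P(B, A) = 4*(4*B - 4*A) = 4*(-4*A + 4*B) = -16*A + 16*B)
(P(6, 4)*(m + 1))² = ((-16*4 + 16*6)*(2 + 1))² = ((-64 + 96)*3)² = (32*3)² = 96² = 9216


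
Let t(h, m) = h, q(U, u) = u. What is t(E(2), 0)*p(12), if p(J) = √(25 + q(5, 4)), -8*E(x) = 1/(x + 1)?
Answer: -√29/24 ≈ -0.22438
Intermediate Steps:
E(x) = -1/(8*(1 + x)) (E(x) = -1/(8*(x + 1)) = -1/(8*(1 + x)))
p(J) = √29 (p(J) = √(25 + 4) = √29)
t(E(2), 0)*p(12) = (-1/(8 + 8*2))*√29 = (-1/(8 + 16))*√29 = (-1/24)*√29 = (-1*1/24)*√29 = -√29/24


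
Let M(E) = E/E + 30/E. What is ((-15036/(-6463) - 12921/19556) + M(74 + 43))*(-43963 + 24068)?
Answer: -12459476520635/214314204 ≈ -58137.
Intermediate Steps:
M(E) = 1 + 30/E
((-15036/(-6463) - 12921/19556) + M(74 + 43))*(-43963 + 24068) = ((-15036/(-6463) - 12921/19556) + (30 + (74 + 43))/(74 + 43))*(-43963 + 24068) = ((-15036*(-1/6463) - 12921*1/19556) + (30 + 117)/117)*(-19895) = ((15036/6463 - 12921/19556) + (1/117)*147)*(-19895) = (210535593/126390428 + 49/39)*(-19895) = (14404019099/4929226692)*(-19895) = -12459476520635/214314204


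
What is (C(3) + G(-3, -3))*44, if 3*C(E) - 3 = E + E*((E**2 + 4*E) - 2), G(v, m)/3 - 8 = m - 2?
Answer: 1320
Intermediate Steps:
G(v, m) = 18 + 3*m (G(v, m) = 24 + 3*(m - 2) = 24 + 3*(-2 + m) = 24 + (-6 + 3*m) = 18 + 3*m)
C(E) = 1 + E/3 + E*(-2 + E**2 + 4*E)/3 (C(E) = 1 + (E + E*((E**2 + 4*E) - 2))/3 = 1 + (E + E*(-2 + E**2 + 4*E))/3 = 1 + (E/3 + E*(-2 + E**2 + 4*E)/3) = 1 + E/3 + E*(-2 + E**2 + 4*E)/3)
(C(3) + G(-3, -3))*44 = ((1 - 1/3*3 + (1/3)*3**3 + (4/3)*3**2) + (18 + 3*(-3)))*44 = ((1 - 1 + (1/3)*27 + (4/3)*9) + (18 - 9))*44 = ((1 - 1 + 9 + 12) + 9)*44 = (21 + 9)*44 = 30*44 = 1320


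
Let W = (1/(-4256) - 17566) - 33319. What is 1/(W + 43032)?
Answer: -4256/33422369 ≈ -0.00012734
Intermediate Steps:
W = -216566561/4256 (W = (-1/4256 - 17566) - 33319 = -74760897/4256 - 33319 = -216566561/4256 ≈ -50885.)
1/(W + 43032) = 1/(-216566561/4256 + 43032) = 1/(-33422369/4256) = -4256/33422369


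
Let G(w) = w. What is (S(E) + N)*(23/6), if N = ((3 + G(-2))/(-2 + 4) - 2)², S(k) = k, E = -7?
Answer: -437/24 ≈ -18.208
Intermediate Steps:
N = 9/4 (N = ((3 - 2)/(-2 + 4) - 2)² = (1/2 - 2)² = (1*(½) - 2)² = (½ - 2)² = (-3/2)² = 9/4 ≈ 2.2500)
(S(E) + N)*(23/6) = (-7 + 9/4)*(23/6) = -437/(4*6) = -19/4*23/6 = -437/24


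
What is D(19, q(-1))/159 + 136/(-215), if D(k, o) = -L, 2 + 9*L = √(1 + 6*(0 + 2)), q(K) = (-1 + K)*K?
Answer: -194186/307665 - √13/1431 ≈ -0.63368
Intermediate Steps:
q(K) = K*(-1 + K)
L = -2/9 + √13/9 (L = -2/9 + √(1 + 6*(0 + 2))/9 = -2/9 + √(1 + 6*2)/9 = -2/9 + √(1 + 12)/9 = -2/9 + √13/9 ≈ 0.17839)
D(k, o) = 2/9 - √13/9 (D(k, o) = -(-2/9 + √13/9) = 2/9 - √13/9)
D(19, q(-1))/159 + 136/(-215) = (2/9 - √13/9)/159 + 136/(-215) = (2/9 - √13/9)*(1/159) + 136*(-1/215) = (2/1431 - √13/1431) - 136/215 = -194186/307665 - √13/1431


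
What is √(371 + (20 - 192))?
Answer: √199 ≈ 14.107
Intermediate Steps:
√(371 + (20 - 192)) = √(371 - 172) = √199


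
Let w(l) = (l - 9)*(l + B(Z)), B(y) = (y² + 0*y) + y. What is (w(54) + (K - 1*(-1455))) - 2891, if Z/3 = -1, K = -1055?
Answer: 209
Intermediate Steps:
Z = -3 (Z = 3*(-1) = -3)
B(y) = y + y² (B(y) = (y² + 0) + y = y² + y = y + y²)
w(l) = (-9 + l)*(6 + l) (w(l) = (l - 9)*(l - 3*(1 - 3)) = (-9 + l)*(l - 3*(-2)) = (-9 + l)*(l + 6) = (-9 + l)*(6 + l))
(w(54) + (K - 1*(-1455))) - 2891 = ((-54 + 54² - 3*54) + (-1055 - 1*(-1455))) - 2891 = ((-54 + 2916 - 162) + (-1055 + 1455)) - 2891 = (2700 + 400) - 2891 = 3100 - 2891 = 209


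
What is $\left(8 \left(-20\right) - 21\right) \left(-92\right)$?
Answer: $16652$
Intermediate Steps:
$\left(8 \left(-20\right) - 21\right) \left(-92\right) = \left(-160 - 21\right) \left(-92\right) = \left(-181\right) \left(-92\right) = 16652$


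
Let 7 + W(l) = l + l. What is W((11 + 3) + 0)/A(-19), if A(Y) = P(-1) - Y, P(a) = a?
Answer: 7/6 ≈ 1.1667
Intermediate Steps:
W(l) = -7 + 2*l (W(l) = -7 + (l + l) = -7 + 2*l)
A(Y) = -1 - Y
W((11 + 3) + 0)/A(-19) = (-7 + 2*((11 + 3) + 0))/(-1 - 1*(-19)) = (-7 + 2*(14 + 0))/(-1 + 19) = (-7 + 2*14)/18 = (-7 + 28)*(1/18) = 21*(1/18) = 7/6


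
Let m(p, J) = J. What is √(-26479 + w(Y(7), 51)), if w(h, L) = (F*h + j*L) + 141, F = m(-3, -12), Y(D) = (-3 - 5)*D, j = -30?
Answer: 2*I*√6799 ≈ 164.91*I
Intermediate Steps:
Y(D) = -8*D
F = -12
w(h, L) = 141 - 30*L - 12*h (w(h, L) = (-12*h - 30*L) + 141 = (-30*L - 12*h) + 141 = 141 - 30*L - 12*h)
√(-26479 + w(Y(7), 51)) = √(-26479 + (141 - 30*51 - (-96)*7)) = √(-26479 + (141 - 1530 - 12*(-56))) = √(-26479 + (141 - 1530 + 672)) = √(-26479 - 717) = √(-27196) = 2*I*√6799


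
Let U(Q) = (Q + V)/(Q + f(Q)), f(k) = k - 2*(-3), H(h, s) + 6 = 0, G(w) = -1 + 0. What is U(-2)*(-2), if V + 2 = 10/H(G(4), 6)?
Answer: 17/3 ≈ 5.6667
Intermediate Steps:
G(w) = -1
H(h, s) = -6 (H(h, s) = -6 + 0 = -6)
f(k) = 6 + k (f(k) = k - 1*(-6) = k + 6 = 6 + k)
V = -11/3 (V = -2 + 10/(-6) = -2 + 10*(-⅙) = -2 - 5/3 = -11/3 ≈ -3.6667)
U(Q) = (-11/3 + Q)/(6 + 2*Q) (U(Q) = (Q - 11/3)/(Q + (6 + Q)) = (-11/3 + Q)/(6 + 2*Q))
U(-2)*(-2) = ((-11 + 3*(-2))/(6*(3 - 2)))*(-2) = ((⅙)*(-11 - 6)/1)*(-2) = ((⅙)*1*(-17))*(-2) = -17/6*(-2) = 17/3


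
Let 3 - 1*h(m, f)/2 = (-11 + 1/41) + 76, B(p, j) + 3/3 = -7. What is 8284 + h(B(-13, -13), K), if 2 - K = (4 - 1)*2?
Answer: 334558/41 ≈ 8160.0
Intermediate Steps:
B(p, j) = -8 (B(p, j) = -1 - 7 = -8)
K = -4 (K = 2 - (4 - 1)*2 = 2 - 3*2 = 2 - 1*6 = 2 - 6 = -4)
h(m, f) = -5086/41 (h(m, f) = 6 - 2*((-11 + 1/41) + 76) = 6 - 2*(-450/41 + 76) = 6 - 2*2666/41 = 6 - 5332/41 = -5086/41)
8284 + h(B(-13, -13), K) = 8284 - 5086/41 = 334558/41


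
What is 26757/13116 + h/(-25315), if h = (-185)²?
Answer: 15230557/22135436 ≈ 0.68806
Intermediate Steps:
h = 34225
26757/13116 + h/(-25315) = 26757/13116 + 34225/(-25315) = 26757*(1/13116) + 34225*(-1/25315) = 8919/4372 - 6845/5063 = 15230557/22135436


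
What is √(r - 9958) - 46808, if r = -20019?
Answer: -46808 + I*√29977 ≈ -46808.0 + 173.14*I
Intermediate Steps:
√(r - 9958) - 46808 = √(-20019 - 9958) - 46808 = √(-29977) - 46808 = I*√29977 - 46808 = -46808 + I*√29977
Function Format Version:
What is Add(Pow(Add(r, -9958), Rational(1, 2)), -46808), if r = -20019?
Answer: Add(-46808, Mul(I, Pow(29977, Rational(1, 2)))) ≈ Add(-46808., Mul(173.14, I))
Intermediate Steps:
Add(Pow(Add(r, -9958), Rational(1, 2)), -46808) = Add(Pow(Add(-20019, -9958), Rational(1, 2)), -46808) = Add(Pow(-29977, Rational(1, 2)), -46808) = Add(Mul(I, Pow(29977, Rational(1, 2))), -46808) = Add(-46808, Mul(I, Pow(29977, Rational(1, 2))))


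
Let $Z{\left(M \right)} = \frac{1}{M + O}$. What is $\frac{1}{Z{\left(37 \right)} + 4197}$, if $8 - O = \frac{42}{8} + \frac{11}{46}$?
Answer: $\frac{3635}{15256187} \approx 0.00023826$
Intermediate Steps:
$O = \frac{231}{92}$ ($O = 8 - \left(\frac{42}{8} + \frac{11}{46}\right) = 8 - \left(42 \cdot \frac{1}{8} + 11 \cdot \frac{1}{46}\right) = 8 - \left(\frac{21}{4} + \frac{11}{46}\right) = 8 - \frac{505}{92} = \frac{231}{92} \approx 2.5109$)
$Z{\left(M \right)} = \frac{1}{\frac{231}{92} + M}$ ($Z{\left(M \right)} = \frac{1}{M + \frac{231}{92}} = \frac{1}{\frac{231}{92} + M}$)
$\frac{1}{Z{\left(37 \right)} + 4197} = \frac{1}{\frac{92}{231 + 92 \cdot 37} + 4197} = \frac{1}{\frac{92}{231 + 3404} + 4197} = \frac{1}{\frac{92}{3635} + 4197} = \frac{1}{\frac{15256187}{3635}} = \frac{3635}{15256187}$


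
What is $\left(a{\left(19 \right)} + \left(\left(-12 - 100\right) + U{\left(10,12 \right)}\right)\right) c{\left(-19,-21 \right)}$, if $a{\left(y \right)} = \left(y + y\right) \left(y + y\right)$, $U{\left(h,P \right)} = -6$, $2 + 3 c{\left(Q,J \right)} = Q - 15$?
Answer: $-15912$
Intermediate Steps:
$c{\left(Q,J \right)} = - \frac{17}{3} + \frac{Q}{3}$ ($c{\left(Q,J \right)} = - \frac{2}{3} + \frac{Q - 15}{3} = - \frac{2}{3} + \frac{-15 + Q}{3} = - \frac{2}{3} + \left(-5 + \frac{Q}{3}\right) = - \frac{17}{3} + \frac{Q}{3}$)
$a{\left(y \right)} = 4 y^{2}$ ($a{\left(y \right)} = 2 y 2 y = 4 y^{2}$)
$\left(a{\left(19 \right)} + \left(\left(-12 - 100\right) + U{\left(10,12 \right)}\right)\right) c{\left(-19,-21 \right)} = \left(4 \cdot 19^{2} - 118\right) \left(- \frac{17}{3} + \frac{1}{3} \left(-19\right)\right) = \left(4 \cdot 361 - 118\right) \left(- \frac{17}{3} - \frac{19}{3}\right) = \left(1444 - 118\right) \left(-12\right) = 1326 \left(-12\right) = -15912$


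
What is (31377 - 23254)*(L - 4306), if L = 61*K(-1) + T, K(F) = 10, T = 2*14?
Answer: -29795164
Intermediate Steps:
T = 28
L = 638 (L = 61*10 + 28 = 610 + 28 = 638)
(31377 - 23254)*(L - 4306) = (31377 - 23254)*(638 - 4306) = 8123*(-3668) = -29795164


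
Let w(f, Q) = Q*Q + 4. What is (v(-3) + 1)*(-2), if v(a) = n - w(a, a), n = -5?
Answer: 34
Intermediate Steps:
w(f, Q) = 4 + Q² (w(f, Q) = Q² + 4 = 4 + Q²)
v(a) = -9 - a² (v(a) = -5 - (4 + a²) = -5 + (-4 - a²) = -9 - a²)
(v(-3) + 1)*(-2) = ((-9 - 1*(-3)²) + 1)*(-2) = ((-9 - 1*9) + 1)*(-2) = ((-9 - 9) + 1)*(-2) = (-18 + 1)*(-2) = -17*(-2) = 34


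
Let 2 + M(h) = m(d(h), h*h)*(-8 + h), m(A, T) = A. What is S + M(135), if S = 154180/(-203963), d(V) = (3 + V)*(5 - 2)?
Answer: 10723404508/203963 ≈ 52575.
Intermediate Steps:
d(V) = 9 + 3*V (d(V) = (3 + V)*3 = 9 + 3*V)
S = -154180/203963 (S = 154180*(-1/203963) = -154180/203963 ≈ -0.75592)
M(h) = -2 + (-8 + h)*(9 + 3*h) (M(h) = -2 + (9 + 3*h)*(-8 + h) = -2 + (-8 + h)*(9 + 3*h))
S + M(135) = -154180/203963 + (-74 - 15*135 + 3*135²) = -154180/203963 + (-74 - 2025 + 3*18225) = -154180/203963 + (-74 - 2025 + 54675) = -154180/203963 + 52576 = 10723404508/203963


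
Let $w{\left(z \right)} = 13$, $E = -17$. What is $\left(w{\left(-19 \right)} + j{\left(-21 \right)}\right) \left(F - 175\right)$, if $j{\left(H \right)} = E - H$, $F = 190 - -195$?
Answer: $3570$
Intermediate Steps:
$F = 385$ ($F = 190 + 195 = 385$)
$j{\left(H \right)} = -17 - H$
$\left(w{\left(-19 \right)} + j{\left(-21 \right)}\right) \left(F - 175\right) = \left(13 - -4\right) \left(385 - 175\right) = \left(13 + \left(-17 + 21\right)\right) 210 = \left(13 + 4\right) 210 = 17 \cdot 210 = 3570$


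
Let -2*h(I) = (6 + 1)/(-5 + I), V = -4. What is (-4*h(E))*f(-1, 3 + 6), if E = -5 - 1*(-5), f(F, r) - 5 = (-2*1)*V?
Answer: -182/5 ≈ -36.400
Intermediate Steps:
f(F, r) = 13 (f(F, r) = 5 - 2*1*(-4) = 5 - 2*(-4) = 5 + 8 = 13)
E = 0 (E = -5 + 5 = 0)
h(I) = -7/(2*(-5 + I)) (h(I) = -(6 + 1)/(2*(-5 + I)) = -7/(2*(-5 + I)))
(-4*h(E))*f(-1, 3 + 6) = -(-28)/(-10 + 2*0)*13 = -(-28)/(-10 + 0)*13 = -(-28)/(-10)*13 = -(-28)*(-1)/10*13 = -4*7/10*13 = -14/5*13 = -182/5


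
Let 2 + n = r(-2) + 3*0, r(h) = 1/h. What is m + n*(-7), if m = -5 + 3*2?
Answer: 37/2 ≈ 18.500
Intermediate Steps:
m = 1 (m = -5 + 6 = 1)
n = -5/2 (n = -2 + (1/(-2) + 3*0) = -2 + (-½ + 0) = -2 - ½ = -5/2 ≈ -2.5000)
m + n*(-7) = 1 - 5/2*(-7) = 1 + 35/2 = 37/2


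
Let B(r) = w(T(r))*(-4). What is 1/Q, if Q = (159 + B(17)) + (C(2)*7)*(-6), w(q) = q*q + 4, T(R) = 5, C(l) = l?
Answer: -1/41 ≈ -0.024390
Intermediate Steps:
w(q) = 4 + q² (w(q) = q² + 4 = 4 + q²)
B(r) = -116 (B(r) = (4 + 5²)*(-4) = (4 + 25)*(-4) = 29*(-4) = -116)
Q = -41 (Q = (159 - 116) + (2*7)*(-6) = 43 + 14*(-6) = 43 - 84 = -41)
1/Q = 1/(-41) = -1/41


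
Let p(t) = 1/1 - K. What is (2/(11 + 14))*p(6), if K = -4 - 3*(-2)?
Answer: -2/25 ≈ -0.080000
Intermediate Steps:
K = 2 (K = -4 + 6 = 2)
p(t) = -1 (p(t) = 1/1 - 1*2 = 1 - 2 = -1)
(2/(11 + 14))*p(6) = (2/(11 + 14))*(-1) = (2/25)*(-1) = -2/25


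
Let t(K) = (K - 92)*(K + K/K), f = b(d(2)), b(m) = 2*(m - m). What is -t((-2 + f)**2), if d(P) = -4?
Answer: 440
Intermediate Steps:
b(m) = 0 (b(m) = 2*0 = 0)
f = 0
t(K) = (1 + K)*(-92 + K) (t(K) = (-92 + K)*(K + 1) = (-92 + K)*(1 + K) = (1 + K)*(-92 + K))
-t((-2 + f)**2) = -(-92 + ((-2 + 0)**2)**2 - 91*(-2 + 0)**2) = -(-92 + ((-2)**2)**2 - 91*(-2)**2) = -(-92 + 4**2 - 91*4) = -(-92 + 16 - 364) = -1*(-440) = 440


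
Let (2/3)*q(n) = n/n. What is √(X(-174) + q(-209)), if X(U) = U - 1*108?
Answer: I*√1122/2 ≈ 16.748*I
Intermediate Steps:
X(U) = -108 + U (X(U) = U - 108 = -108 + U)
q(n) = 3/2 (q(n) = 3*(n/n)/2 = (3/2)*1 = 3/2)
√(X(-174) + q(-209)) = √((-108 - 174) + 3/2) = √(-282 + 3/2) = √(-561/2) = I*√1122/2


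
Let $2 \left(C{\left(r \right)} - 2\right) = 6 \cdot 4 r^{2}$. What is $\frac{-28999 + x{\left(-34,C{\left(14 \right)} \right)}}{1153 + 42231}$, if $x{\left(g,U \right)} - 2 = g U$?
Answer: $- \frac{109033}{43384} \approx -2.5132$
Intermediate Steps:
$C{\left(r \right)} = 2 + 12 r^{2}$ ($C{\left(r \right)} = 2 + \frac{6 \cdot 4 r^{2}}{2} = 2 + \frac{24 r^{2}}{2} = 2 + 12 r^{2}$)
$x{\left(g,U \right)} = 2 + U g$ ($x{\left(g,U \right)} = 2 + g U = 2 + U g$)
$\frac{-28999 + x{\left(-34,C{\left(14 \right)} \right)}}{1153 + 42231} = \frac{-28999 + \left(2 + \left(2 + 12 \cdot 14^{2}\right) \left(-34\right)\right)}{1153 + 42231} = \frac{-28999 + \left(2 + \left(2 + 12 \cdot 196\right) \left(-34\right)\right)}{43384} = \left(-28999 + \left(2 + \left(2 + 2352\right) \left(-34\right)\right)\right) \frac{1}{43384} = \left(-28999 + \left(2 + 2354 \left(-34\right)\right)\right) \frac{1}{43384} = \left(-28999 + \left(2 - 80036\right)\right) \frac{1}{43384} = \left(-28999 - 80034\right) \frac{1}{43384} = \left(-109033\right) \frac{1}{43384} = - \frac{109033}{43384}$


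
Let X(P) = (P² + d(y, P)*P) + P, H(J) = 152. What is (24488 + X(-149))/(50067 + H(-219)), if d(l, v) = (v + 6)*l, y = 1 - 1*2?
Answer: 1941/3863 ≈ 0.50246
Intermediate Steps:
y = -1 (y = 1 - 2 = -1)
d(l, v) = l*(6 + v) (d(l, v) = (6 + v)*l = l*(6 + v))
X(P) = P + P² + P*(-6 - P) (X(P) = (P² + (-(6 + P))*P) + P = (P² + (-6 - P)*P) + P = (P² + P*(-6 - P)) + P = P + P² + P*(-6 - P))
(24488 + X(-149))/(50067 + H(-219)) = (24488 - 5*(-149))/(50067 + 152) = (24488 + 745)/50219 = 25233*(1/50219) = 1941/3863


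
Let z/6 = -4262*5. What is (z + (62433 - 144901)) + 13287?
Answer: -197041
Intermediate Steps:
z = -127860 (z = 6*(-4262*5) = 6*(-21310) = -127860)
(z + (62433 - 144901)) + 13287 = (-127860 + (62433 - 144901)) + 13287 = (-127860 - 82468) + 13287 = -210328 + 13287 = -197041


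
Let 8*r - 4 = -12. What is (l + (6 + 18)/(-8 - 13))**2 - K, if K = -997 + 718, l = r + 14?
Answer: 20560/49 ≈ 419.59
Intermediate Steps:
r = -1 (r = 1/2 + (1/8)*(-12) = 1/2 - 3/2 = -1)
l = 13 (l = -1 + 14 = 13)
K = -279
(l + (6 + 18)/(-8 - 13))**2 - K = (13 + (6 + 18)/(-8 - 13))**2 - 1*(-279) = (13 + 24/(-21))**2 + 279 = (13 + 24*(-1/21))**2 + 279 = (13 - 8/7)**2 + 279 = (83/7)**2 + 279 = 6889/49 + 279 = 20560/49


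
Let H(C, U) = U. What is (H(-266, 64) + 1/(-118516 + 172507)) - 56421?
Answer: -3042770786/53991 ≈ -56357.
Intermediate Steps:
(H(-266, 64) + 1/(-118516 + 172507)) - 56421 = (64 + 1/(-118516 + 172507)) - 56421 = (64 + 1/53991) - 56421 = 3455425/53991 - 56421 = -3042770786/53991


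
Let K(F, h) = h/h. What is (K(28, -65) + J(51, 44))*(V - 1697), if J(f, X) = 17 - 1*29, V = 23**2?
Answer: 12848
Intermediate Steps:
V = 529
J(f, X) = -12 (J(f, X) = 17 - 29 = -12)
K(F, h) = 1
(K(28, -65) + J(51, 44))*(V - 1697) = (1 - 12)*(529 - 1697) = -11*(-1168) = 12848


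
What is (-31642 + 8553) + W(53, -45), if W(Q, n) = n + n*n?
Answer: -21109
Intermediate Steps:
W(Q, n) = n + n²
(-31642 + 8553) + W(53, -45) = (-31642 + 8553) - 45*(1 - 45) = -23089 - 45*(-44) = -23089 + 1980 = -21109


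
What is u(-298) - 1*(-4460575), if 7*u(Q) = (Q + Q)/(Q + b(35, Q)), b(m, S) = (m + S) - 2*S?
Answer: 1092840279/245 ≈ 4.4606e+6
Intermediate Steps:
b(m, S) = m - S (b(m, S) = (S + m) - 2*S = m - S)
u(Q) = 2*Q/245 (u(Q) = ((Q + Q)/(Q + (35 - Q)))/7 = ((2*Q)/35)/7 = ((2*Q)*(1/35))/7 = (2*Q/35)/7 = 2*Q/245)
u(-298) - 1*(-4460575) = (2/245)*(-298) - 1*(-4460575) = -596/245 + 4460575 = 1092840279/245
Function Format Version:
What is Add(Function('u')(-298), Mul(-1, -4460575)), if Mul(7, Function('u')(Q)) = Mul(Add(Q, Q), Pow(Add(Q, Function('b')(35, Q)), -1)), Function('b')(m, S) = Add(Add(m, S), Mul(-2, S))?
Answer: Rational(1092840279, 245) ≈ 4.4606e+6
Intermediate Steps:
Function('b')(m, S) = Add(m, Mul(-1, S)) (Function('b')(m, S) = Add(Add(S, m), Mul(-2, S)) = Add(m, Mul(-1, S)))
Function('u')(Q) = Mul(Rational(2, 245), Q) (Function('u')(Q) = Mul(Rational(1, 7), Mul(Add(Q, Q), Pow(Add(Q, Add(35, Mul(-1, Q))), -1))) = Mul(Rational(1, 7), Mul(Mul(2, Q), Pow(35, -1))) = Mul(Rational(1, 7), Mul(Mul(2, Q), Rational(1, 35))) = Mul(Rational(1, 7), Mul(Rational(2, 35), Q)) = Mul(Rational(2, 245), Q))
Add(Function('u')(-298), Mul(-1, -4460575)) = Add(Mul(Rational(2, 245), -298), Mul(-1, -4460575)) = Add(Rational(-596, 245), 4460575) = Rational(1092840279, 245)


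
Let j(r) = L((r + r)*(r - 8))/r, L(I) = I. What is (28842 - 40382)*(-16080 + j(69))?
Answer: 184155320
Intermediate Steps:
j(r) = -16 + 2*r (j(r) = ((r + r)*(r - 8))/r = ((2*r)*(-8 + r))/r = (2*r*(-8 + r))/r = -16 + 2*r)
(28842 - 40382)*(-16080 + j(69)) = (28842 - 40382)*(-16080 + (-16 + 2*69)) = -11540*(-16080 + (-16 + 138)) = -11540*(-16080 + 122) = -11540*(-15958) = 184155320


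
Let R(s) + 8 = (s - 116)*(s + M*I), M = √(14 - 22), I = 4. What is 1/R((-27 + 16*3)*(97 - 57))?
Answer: 76019/46239493704 - 181*I*√2/11559873426 ≈ 1.644e-6 - 2.2143e-8*I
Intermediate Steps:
M = 2*I*√2 (M = √(-8) = 2*I*√2 ≈ 2.8284*I)
R(s) = -8 + (-116 + s)*(s + 8*I*√2) (R(s) = -8 + (s - 116)*(s + (2*I*√2)*4) = -8 + (-116 + s)*(s + 8*I*√2))
1/R((-27 + 16*3)*(97 - 57)) = 1/(-8 + ((-27 + 16*3)*(97 - 57))² - 116*(-27 + 16*3)*(97 - 57) - 928*I*√2 + 8*I*((-27 + 16*3)*(97 - 57))*√2) = 1/(-8 + ((-27 + 48)*40)² - 116*(-27 + 48)*40 - 928*I*√2 + 8*I*((-27 + 48)*40)*√2) = 1/(-8 + (21*40)² - 2436*40 - 928*I*√2 + 8*I*(21*40)*√2) = 1/(-8 + 840² - 116*840 - 928*I*√2 + 8*I*840*√2) = 1/(-8 + 705600 - 97440 - 928*I*√2 + 6720*I*√2) = 1/(608152 + 5792*I*√2)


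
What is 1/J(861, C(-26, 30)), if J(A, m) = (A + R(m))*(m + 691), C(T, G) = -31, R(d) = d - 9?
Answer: 1/541860 ≈ 1.8455e-6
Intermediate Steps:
R(d) = -9 + d
J(A, m) = (691 + m)*(-9 + A + m) (J(A, m) = (A + (-9 + m))*(m + 691) = (-9 + A + m)*(691 + m) = (691 + m)*(-9 + A + m))
1/J(861, C(-26, 30)) = 1/(-6219 + (-31)² + 682*(-31) + 691*861 + 861*(-31)) = 1/(-6219 + 961 - 21142 + 594951 - 26691) = 1/541860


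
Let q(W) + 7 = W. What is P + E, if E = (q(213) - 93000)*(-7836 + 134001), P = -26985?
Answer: -11707381995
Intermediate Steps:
q(W) = -7 + W
E = -11707355010 (E = ((-7 + 213) - 93000)*(-7836 + 134001) = (206 - 93000)*126165 = -92794*126165 = -11707355010)
P + E = -26985 - 11707355010 = -11707381995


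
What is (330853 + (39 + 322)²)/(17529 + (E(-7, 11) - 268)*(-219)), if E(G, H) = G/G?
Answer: 230587/38001 ≈ 6.0679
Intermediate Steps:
E(G, H) = 1
(330853 + (39 + 322)²)/(17529 + (E(-7, 11) - 268)*(-219)) = (330853 + (39 + 322)²)/(17529 + (1 - 268)*(-219)) = (330853 + 361²)/(17529 - 267*(-219)) = (330853 + 130321)/(17529 + 58473) = 461174/76002 = 461174*(1/76002) = 230587/38001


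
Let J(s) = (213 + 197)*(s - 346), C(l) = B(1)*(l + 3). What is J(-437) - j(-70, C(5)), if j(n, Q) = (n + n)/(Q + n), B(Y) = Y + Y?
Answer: -8667880/27 ≈ -3.2103e+5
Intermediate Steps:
B(Y) = 2*Y
C(l) = 6 + 2*l (C(l) = (2*1)*(l + 3) = 2*(3 + l) = 6 + 2*l)
j(n, Q) = 2*n/(Q + n) (j(n, Q) = (2*n)/(Q + n) = 2*n/(Q + n))
J(s) = -141860 + 410*s (J(s) = 410*(-346 + s) = -141860 + 410*s)
J(-437) - j(-70, C(5)) = (-141860 + 410*(-437)) - 2*(-70)/((6 + 2*5) - 70) = (-141860 - 179170) - 2*(-70)/((6 + 10) - 70) = -321030 - 2*(-70)/(16 - 70) = -321030 - 2*(-70)/(-54) = -321030 - 2*(-70)*(-1)/54 = -321030 - 1*70/27 = -321030 - 70/27 = -8667880/27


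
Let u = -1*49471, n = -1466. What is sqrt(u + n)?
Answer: I*sqrt(50937) ≈ 225.69*I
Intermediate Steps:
u = -49471
sqrt(u + n) = sqrt(-49471 - 1466) = sqrt(-50937) = I*sqrt(50937)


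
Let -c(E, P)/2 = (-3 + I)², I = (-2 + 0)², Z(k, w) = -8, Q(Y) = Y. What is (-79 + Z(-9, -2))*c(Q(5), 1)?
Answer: 174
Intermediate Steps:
I = 4 (I = (-2)² = 4)
c(E, P) = -2 (c(E, P) = -2*(-3 + 4)² = -2*1² = -2*1 = -2)
(-79 + Z(-9, -2))*c(Q(5), 1) = (-79 - 8)*(-2) = -87*(-2) = 174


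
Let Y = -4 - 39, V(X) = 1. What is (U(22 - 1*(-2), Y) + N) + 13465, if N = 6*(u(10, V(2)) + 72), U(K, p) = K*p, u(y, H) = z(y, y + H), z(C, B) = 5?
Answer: 12895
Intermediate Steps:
u(y, H) = 5
Y = -43
N = 462 (N = 6*(5 + 72) = 6*77 = 462)
(U(22 - 1*(-2), Y) + N) + 13465 = ((22 - 1*(-2))*(-43) + 462) + 13465 = ((22 + 2)*(-43) + 462) + 13465 = (24*(-43) + 462) + 13465 = (-1032 + 462) + 13465 = -570 + 13465 = 12895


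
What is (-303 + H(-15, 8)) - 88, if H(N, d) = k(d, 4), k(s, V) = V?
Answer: -387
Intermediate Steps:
H(N, d) = 4
(-303 + H(-15, 8)) - 88 = (-303 + 4) - 88 = -299 - 88 = -387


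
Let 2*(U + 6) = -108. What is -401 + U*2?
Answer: -521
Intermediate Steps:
U = -60 (U = -6 + (1/2)*(-108) = -6 - 54 = -60)
-401 + U*2 = -401 - 60*2 = -401 - 120 = -521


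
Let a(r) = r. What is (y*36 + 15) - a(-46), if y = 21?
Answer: 817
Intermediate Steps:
(y*36 + 15) - a(-46) = (21*36 + 15) - 1*(-46) = (756 + 15) + 46 = 771 + 46 = 817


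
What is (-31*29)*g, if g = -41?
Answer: 36859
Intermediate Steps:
(-31*29)*g = -31*29*(-41) = -899*(-41) = 36859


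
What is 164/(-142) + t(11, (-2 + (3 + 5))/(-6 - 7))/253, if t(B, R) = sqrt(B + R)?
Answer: -82/71 + sqrt(1781)/3289 ≈ -1.1421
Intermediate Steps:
164/(-142) + t(11, (-2 + (3 + 5))/(-6 - 7))/253 = 164/(-142) + sqrt(11 + (-2 + (3 + 5))/(-6 - 7))/253 = 164*(-1/142) + sqrt(11 + (-2 + 8)/(-13))*(1/253) = -82/71 + sqrt(11 + 6*(-1/13))*(1/253) = -82/71 + sqrt(11 - 6/13)*(1/253) = -82/71 + sqrt(137/13)*(1/253) = -82/71 + (sqrt(1781)/13)*(1/253) = -82/71 + sqrt(1781)/3289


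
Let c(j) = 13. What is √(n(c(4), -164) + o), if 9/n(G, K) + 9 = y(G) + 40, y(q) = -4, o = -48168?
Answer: I*√433509/3 ≈ 219.47*I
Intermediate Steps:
n(G, K) = ⅓ (n(G, K) = 9/(-9 + (-4 + 40)) = 9/(-9 + 36) = 9/27 = 9*(1/27) = ⅓)
√(n(c(4), -164) + o) = √(⅓ - 48168) = √(-144503/3) = I*√433509/3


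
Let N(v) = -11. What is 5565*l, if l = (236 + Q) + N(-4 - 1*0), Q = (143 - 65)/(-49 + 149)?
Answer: 12564657/10 ≈ 1.2565e+6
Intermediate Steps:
Q = 39/50 (Q = 78/100 = 78*(1/100) = 39/50 ≈ 0.78000)
l = 11289/50 (l = (236 + 39/50) - 11 = 11839/50 - 11 = 11289/50 ≈ 225.78)
5565*l = 5565*(11289/50) = 12564657/10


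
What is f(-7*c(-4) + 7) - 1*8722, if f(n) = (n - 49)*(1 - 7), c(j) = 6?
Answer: -8218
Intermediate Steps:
f(n) = 294 - 6*n (f(n) = (-49 + n)*(-6) = 294 - 6*n)
f(-7*c(-4) + 7) - 1*8722 = (294 - 6*(-7*6 + 7)) - 1*8722 = (294 - 6*(-42 + 7)) - 8722 = (294 - 6*(-35)) - 8722 = (294 + 210) - 8722 = 504 - 8722 = -8218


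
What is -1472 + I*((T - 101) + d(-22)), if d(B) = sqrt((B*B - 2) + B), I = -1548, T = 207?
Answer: -165560 - 3096*sqrt(115) ≈ -1.9876e+5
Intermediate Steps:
d(B) = sqrt(-2 + B + B**2) (d(B) = sqrt((B**2 - 2) + B) = sqrt((-2 + B**2) + B) = sqrt(-2 + B + B**2))
-1472 + I*((T - 101) + d(-22)) = -1472 - 1548*((207 - 101) + sqrt(-2 - 22 + (-22)**2)) = -1472 - 1548*(106 + sqrt(-2 - 22 + 484)) = -1472 - 1548*(106 + sqrt(460)) = -1472 - 1548*(106 + 2*sqrt(115)) = -1472 + (-164088 - 3096*sqrt(115)) = -165560 - 3096*sqrt(115)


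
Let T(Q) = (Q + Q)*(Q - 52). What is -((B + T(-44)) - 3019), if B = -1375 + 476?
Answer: -4530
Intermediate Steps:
B = -899
T(Q) = 2*Q*(-52 + Q) (T(Q) = (2*Q)*(-52 + Q) = 2*Q*(-52 + Q))
-((B + T(-44)) - 3019) = -((-899 + 2*(-44)*(-52 - 44)) - 3019) = -((-899 + 2*(-44)*(-96)) - 3019) = -((-899 + 8448) - 3019) = -(7549 - 3019) = -1*4530 = -4530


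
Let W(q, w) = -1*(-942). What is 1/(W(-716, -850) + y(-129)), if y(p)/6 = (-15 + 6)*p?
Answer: 1/7908 ≈ 0.00012645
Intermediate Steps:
W(q, w) = 942
y(p) = -54*p (y(p) = 6*((-15 + 6)*p) = 6*(-9*p) = -54*p)
1/(W(-716, -850) + y(-129)) = 1/(942 - 54*(-129)) = 1/(942 + 6966) = 1/7908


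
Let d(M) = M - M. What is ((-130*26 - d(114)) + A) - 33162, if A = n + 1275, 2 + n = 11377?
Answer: -23892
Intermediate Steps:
n = 11375 (n = -2 + 11377 = 11375)
d(M) = 0
A = 12650 (A = 11375 + 1275 = 12650)
((-130*26 - d(114)) + A) - 33162 = ((-130*26 - 1*0) + 12650) - 33162 = ((-3380 + 0) + 12650) - 33162 = (-3380 + 12650) - 33162 = 9270 - 33162 = -23892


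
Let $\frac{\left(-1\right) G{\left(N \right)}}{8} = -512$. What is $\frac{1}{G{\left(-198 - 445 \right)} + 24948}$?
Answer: $\frac{1}{29044} \approx 3.4431 \cdot 10^{-5}$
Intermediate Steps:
$G{\left(N \right)} = 4096$ ($G{\left(N \right)} = \left(-8\right) \left(-512\right) = 4096$)
$\frac{1}{G{\left(-198 - 445 \right)} + 24948} = \frac{1}{4096 + 24948} = \frac{1}{29044}$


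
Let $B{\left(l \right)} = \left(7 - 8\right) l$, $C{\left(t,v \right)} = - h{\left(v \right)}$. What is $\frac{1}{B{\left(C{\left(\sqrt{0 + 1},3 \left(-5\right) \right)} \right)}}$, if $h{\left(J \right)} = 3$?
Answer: $\frac{1}{3} \approx 0.33333$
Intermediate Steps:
$C{\left(t,v \right)} = -3$ ($C{\left(t,v \right)} = \left(-1\right) 3 = -3$)
$B{\left(l \right)} = - l$
$\frac{1}{B{\left(C{\left(\sqrt{0 + 1},3 \left(-5\right) \right)} \right)}} = \frac{1}{\left(-1\right) \left(-3\right)} = \frac{1}{3}$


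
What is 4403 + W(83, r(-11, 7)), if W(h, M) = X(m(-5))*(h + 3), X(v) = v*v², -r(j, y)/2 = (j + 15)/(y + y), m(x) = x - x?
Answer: 4403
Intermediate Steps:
m(x) = 0
r(j, y) = -(15 + j)/y (r(j, y) = -2*(j + 15)/(y + y) = -2*(15 + j)/(2*y) = -2*(15 + j)*1/(2*y) = -(15 + j)/y)
X(v) = v³
W(h, M) = 0 (W(h, M) = 0³*(h + 3) = 0*(3 + h) = 0)
4403 + W(83, r(-11, 7)) = 4403 + 0 = 4403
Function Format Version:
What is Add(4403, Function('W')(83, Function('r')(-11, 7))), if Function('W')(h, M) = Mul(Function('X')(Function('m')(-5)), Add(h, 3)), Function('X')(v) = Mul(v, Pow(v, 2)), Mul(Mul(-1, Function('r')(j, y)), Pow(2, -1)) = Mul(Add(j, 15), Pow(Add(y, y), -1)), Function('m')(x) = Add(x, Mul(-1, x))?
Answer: 4403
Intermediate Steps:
Function('m')(x) = 0
Function('r')(j, y) = Mul(-1, Pow(y, -1), Add(15, j)) (Function('r')(j, y) = Mul(-2, Mul(Add(j, 15), Pow(Add(y, y), -1))) = Mul(-2, Mul(Add(15, j), Pow(Mul(2, y), -1))) = Mul(-2, Mul(Add(15, j), Mul(Rational(1, 2), Pow(y, -1)))) = Mul(-2, Mul(Rational(1, 2), Pow(y, -1), Add(15, j))) = Mul(-1, Pow(y, -1), Add(15, j)))
Function('X')(v) = Pow(v, 3)
Function('W')(h, M) = 0 (Function('W')(h, M) = Mul(Pow(0, 3), Add(h, 3)) = Mul(0, Add(3, h)) = 0)
Add(4403, Function('W')(83, Function('r')(-11, 7))) = Add(4403, 0) = 4403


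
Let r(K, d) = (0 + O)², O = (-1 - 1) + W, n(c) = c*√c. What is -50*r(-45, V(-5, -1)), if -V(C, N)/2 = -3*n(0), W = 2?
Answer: 0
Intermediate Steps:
n(c) = c^(3/2)
O = 0 (O = (-1 - 1) + 2 = -2 + 2 = 0)
V(C, N) = 0 (V(C, N) = -(-6)*0^(3/2) = -(-6)*0 = -2*0 = 0)
r(K, d) = 0 (r(K, d) = (0 + 0)² = 0² = 0)
-50*r(-45, V(-5, -1)) = -50*0 = 0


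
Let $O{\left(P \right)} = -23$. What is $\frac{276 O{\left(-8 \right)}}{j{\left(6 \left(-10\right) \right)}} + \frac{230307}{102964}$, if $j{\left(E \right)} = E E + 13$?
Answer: $\frac{178483719}{372008932} \approx 0.47978$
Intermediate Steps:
$j{\left(E \right)} = 13 + E^{2}$ ($j{\left(E \right)} = E^{2} + 13 = 13 + E^{2}$)
$\frac{276 O{\left(-8 \right)}}{j{\left(6 \left(-10\right) \right)}} + \frac{230307}{102964} = \frac{276 \left(-23\right)}{13 + \left(6 \left(-10\right)\right)^{2}} + \frac{230307}{102964} = - \frac{6348}{13 + \left(-60\right)^{2}} + 230307 \cdot \frac{1}{102964} = - \frac{6348}{13 + 3600} + \frac{230307}{102964} = - \frac{6348}{3613} + \frac{230307}{102964} = \frac{178483719}{372008932}$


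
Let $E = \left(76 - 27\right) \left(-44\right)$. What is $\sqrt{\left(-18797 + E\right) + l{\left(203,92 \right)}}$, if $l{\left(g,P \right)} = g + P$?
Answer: $i \sqrt{20658} \approx 143.73 i$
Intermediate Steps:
$l{\left(g,P \right)} = P + g$
$E = -2156$ ($E = 49 \left(-44\right) = -2156$)
$\sqrt{\left(-18797 + E\right) + l{\left(203,92 \right)}} = \sqrt{\left(-18797 - 2156\right) + \left(92 + 203\right)} = \sqrt{-20953 + 295} = \sqrt{-20658} = i \sqrt{20658}$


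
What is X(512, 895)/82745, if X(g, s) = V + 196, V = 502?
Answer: 698/82745 ≈ 0.0084355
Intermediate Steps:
X(g, s) = 698 (X(g, s) = 502 + 196 = 698)
X(512, 895)/82745 = 698/82745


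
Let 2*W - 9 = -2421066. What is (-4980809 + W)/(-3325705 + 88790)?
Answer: 2476535/1294766 ≈ 1.9127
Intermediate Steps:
W = -2421057/2 (W = 9/2 + (1/2)*(-2421066) = 9/2 - 1210533 = -2421057/2 ≈ -1.2105e+6)
(-4980809 + W)/(-3325705 + 88790) = (-4980809 - 2421057/2)/(-3325705 + 88790) = -12382675/2/(-3236915) = -12382675/2*(-1/3236915) = 2476535/1294766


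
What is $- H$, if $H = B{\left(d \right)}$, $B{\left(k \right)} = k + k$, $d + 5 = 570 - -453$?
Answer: $-2036$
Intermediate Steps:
$d = 1018$ ($d = -5 + \left(570 - -453\right) = -5 + \left(570 + 453\right) = -5 + 1023 = 1018$)
$B{\left(k \right)} = 2 k$
$H = 2036$ ($H = 2 \cdot 1018 = 2036$)
$- H = \left(-1\right) 2036 = -2036$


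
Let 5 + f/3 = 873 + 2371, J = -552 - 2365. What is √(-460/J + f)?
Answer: √82682216233/2917 ≈ 98.576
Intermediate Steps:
J = -2917
f = 9717 (f = -15 + 3*(873 + 2371) = -15 + 3*3244 = -15 + 9732 = 9717)
√(-460/J + f) = √(-460/(-2917) + 9717) = √(-460*(-1/2917) + 9717) = √(460/2917 + 9717) = √(28344949/2917) = √82682216233/2917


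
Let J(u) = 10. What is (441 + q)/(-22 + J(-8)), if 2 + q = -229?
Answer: -35/2 ≈ -17.500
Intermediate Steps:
q = -231 (q = -2 - 229 = -231)
(441 + q)/(-22 + J(-8)) = (441 - 231)/(-22 + 10) = 210/(-12) = 210*(-1/12) = -35/2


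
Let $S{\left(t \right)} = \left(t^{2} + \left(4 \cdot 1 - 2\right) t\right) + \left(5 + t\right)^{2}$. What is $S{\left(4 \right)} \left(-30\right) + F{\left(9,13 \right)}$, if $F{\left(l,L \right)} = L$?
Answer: $-3137$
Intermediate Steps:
$S{\left(t \right)} = t^{2} + \left(5 + t\right)^{2} + 2 t$ ($S{\left(t \right)} = \left(t^{2} + \left(4 - 2\right) t\right) + \left(5 + t\right)^{2} = \left(t^{2} + 2 t\right) + \left(5 + t\right)^{2} = t^{2} + \left(5 + t\right)^{2} + 2 t$)
$S{\left(4 \right)} \left(-30\right) + F{\left(9,13 \right)} = \left(25 + 2 \cdot 4^{2} + 12 \cdot 4\right) \left(-30\right) + 13 = \left(25 + 2 \cdot 16 + 48\right) \left(-30\right) + 13 = \left(25 + 32 + 48\right) \left(-30\right) + 13 = 105 \left(-30\right) + 13 = -3150 + 13 = -3137$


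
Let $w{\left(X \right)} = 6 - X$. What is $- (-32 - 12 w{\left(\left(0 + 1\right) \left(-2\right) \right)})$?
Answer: $128$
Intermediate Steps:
$- (-32 - 12 w{\left(\left(0 + 1\right) \left(-2\right) \right)}) = - (-32 - 12 \left(6 - \left(0 + 1\right) \left(-2\right)\right)) = - (-32 - 12 \left(6 - 1 \left(-2\right)\right)) = - (-32 - 12 \left(6 - -2\right)) = - (-32 - 12 \left(6 + 2\right)) = - (-32 - 96) = \left(-1\right) \left(-128\right) = 128$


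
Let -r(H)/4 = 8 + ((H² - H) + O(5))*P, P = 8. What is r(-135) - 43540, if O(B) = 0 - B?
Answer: -630932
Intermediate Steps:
O(B) = -B
r(H) = 128 - 32*H² + 32*H (r(H) = -4*(8 + ((H² - H) - 1*5)*8) = -4*(8 + ((H² - H) - 5)*8) = -4*(8 + (-5 + H² - H)*8) = -4*(8 + (-40 - 8*H + 8*H²)) = -4*(-32 - 8*H + 8*H²) = 128 - 32*H² + 32*H)
r(-135) - 43540 = (128 - 32*(-135)² + 32*(-135)) - 43540 = (128 - 32*18225 - 4320) - 43540 = (128 - 583200 - 4320) - 43540 = -587392 - 43540 = -630932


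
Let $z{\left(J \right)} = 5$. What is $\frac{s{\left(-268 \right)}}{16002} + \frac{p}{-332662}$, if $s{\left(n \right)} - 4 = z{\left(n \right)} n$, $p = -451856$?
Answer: $\frac{1696540820}{1330814331} \approx 1.2748$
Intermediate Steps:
$s{\left(n \right)} = 4 + 5 n$
$\frac{s{\left(-268 \right)}}{16002} + \frac{p}{-332662} = \frac{4 + 5 \left(-268\right)}{16002} - \frac{451856}{-332662} = \left(4 - 1340\right) \frac{1}{16002} - - \frac{225928}{166331} = \left(-1336\right) \frac{1}{16002} + \frac{225928}{166331} = - \frac{668}{8001} + \frac{225928}{166331} = \frac{1696540820}{1330814331}$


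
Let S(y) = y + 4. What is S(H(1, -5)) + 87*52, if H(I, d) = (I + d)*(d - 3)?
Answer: 4560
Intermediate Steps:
H(I, d) = (-3 + d)*(I + d) (H(I, d) = (I + d)*(-3 + d) = (-3 + d)*(I + d))
S(y) = 4 + y
S(H(1, -5)) + 87*52 = (4 + ((-5)² - 3*1 - 3*(-5) + 1*(-5))) + 87*52 = (4 + (25 - 3 + 15 - 5)) + 4524 = (4 + 32) + 4524 = 36 + 4524 = 4560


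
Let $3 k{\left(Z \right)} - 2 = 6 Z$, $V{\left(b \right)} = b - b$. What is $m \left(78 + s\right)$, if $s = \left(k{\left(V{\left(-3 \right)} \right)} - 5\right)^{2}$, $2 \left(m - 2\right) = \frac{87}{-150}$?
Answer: $\frac{16549}{100} \approx 165.49$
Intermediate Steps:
$m = \frac{171}{100}$ ($m = 2 + \frac{87 \frac{1}{-150}}{2} = 2 + \frac{87 \left(- \frac{1}{150}\right)}{2} = 2 + \frac{1}{2} \left(- \frac{29}{50}\right) = 2 - \frac{29}{100} = \frac{171}{100} \approx 1.71$)
$V{\left(b \right)} = 0$
$k{\left(Z \right)} = \frac{2}{3} + 2 Z$ ($k{\left(Z \right)} = \frac{2}{3} + \frac{6 Z}{3} = \frac{2}{3} + 2 Z$)
$s = \frac{169}{9}$ ($s = \left(\left(\frac{2}{3} + 2 \cdot 0\right) - 5\right)^{2} = \left(\left(\frac{2}{3} + 0\right) - 5\right)^{2} = \left(\frac{2}{3} - 5\right)^{2} = \left(- \frac{13}{3}\right)^{2} = \frac{169}{9} \approx 18.778$)
$m \left(78 + s\right) = \frac{171 \left(78 + \frac{169}{9}\right)}{100} = \frac{171}{100} \cdot \frac{871}{9} = \frac{16549}{100}$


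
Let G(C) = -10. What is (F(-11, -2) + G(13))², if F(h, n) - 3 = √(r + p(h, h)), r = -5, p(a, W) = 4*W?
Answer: -98*I ≈ -98.0*I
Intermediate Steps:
F(h, n) = 3 + √(-5 + 4*h)
(F(-11, -2) + G(13))² = ((3 + √(-5 + 4*(-11))) - 10)² = ((3 + √(-5 - 44)) - 10)² = ((3 + √(-49)) - 10)² = ((3 + 7*I) - 10)² = (-7 + 7*I)²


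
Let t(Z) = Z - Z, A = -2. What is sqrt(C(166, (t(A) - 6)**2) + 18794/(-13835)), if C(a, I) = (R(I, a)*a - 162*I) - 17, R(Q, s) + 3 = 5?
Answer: I*sqrt(1056253675315)/13835 ≈ 74.286*I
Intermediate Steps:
R(Q, s) = 2 (R(Q, s) = -3 + 5 = 2)
t(Z) = 0
C(a, I) = -17 - 162*I + 2*a (C(a, I) = (2*a - 162*I) - 17 = (-162*I + 2*a) - 17 = -17 - 162*I + 2*a)
sqrt(C(166, (t(A) - 6)**2) + 18794/(-13835)) = sqrt((-17 - 162*(0 - 6)**2 + 2*166) + 18794/(-13835)) = sqrt((-17 - 162*(-6)**2 + 332) + 18794*(-1/13835)) = sqrt((-17 - 162*36 + 332) - 18794/13835) = sqrt((-17 - 5832 + 332) - 18794/13835) = sqrt(-5517 - 18794/13835) = sqrt(-76346489/13835) = I*sqrt(1056253675315)/13835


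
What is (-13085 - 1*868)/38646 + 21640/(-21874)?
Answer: -190251227/140890434 ≈ -1.3503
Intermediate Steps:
(-13085 - 1*868)/38646 + 21640/(-21874) = (-13085 - 868)*(1/38646) + 21640*(-1/21874) = -13953*1/38646 - 10820/10937 = -4651/12882 - 10820/10937 = -190251227/140890434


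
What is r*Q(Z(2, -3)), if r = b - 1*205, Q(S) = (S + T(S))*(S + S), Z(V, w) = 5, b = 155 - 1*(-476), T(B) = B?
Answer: 42600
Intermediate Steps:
b = 631 (b = 155 + 476 = 631)
Q(S) = 4*S**2 (Q(S) = (S + S)*(S + S) = (2*S)*(2*S) = 4*S**2)
r = 426 (r = 631 - 1*205 = 631 - 205 = 426)
r*Q(Z(2, -3)) = 426*(4*5**2) = 426*(4*25) = 426*100 = 42600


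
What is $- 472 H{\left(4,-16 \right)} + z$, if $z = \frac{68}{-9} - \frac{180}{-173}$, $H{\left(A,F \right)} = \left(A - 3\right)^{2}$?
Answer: $- \frac{745048}{1557} \approx -478.52$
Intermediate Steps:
$H{\left(A,F \right)} = \left(-3 + A\right)^{2}$
$z = - \frac{10144}{1557}$ ($z = 68 \left(- \frac{1}{9}\right) - - \frac{180}{173} = - \frac{68}{9} + \frac{180}{173} = - \frac{10144}{1557} \approx -6.5151$)
$- 472 H{\left(4,-16 \right)} + z = - 472 \left(-3 + 4\right)^{2} - \frac{10144}{1557} = - 472 \cdot 1^{2} - \frac{10144}{1557} = \left(-472\right) 1 - \frac{10144}{1557} = -472 - \frac{10144}{1557} = - \frac{745048}{1557}$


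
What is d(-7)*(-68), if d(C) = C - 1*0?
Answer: 476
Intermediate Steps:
d(C) = C (d(C) = C + 0 = C)
d(-7)*(-68) = -7*(-68) = 476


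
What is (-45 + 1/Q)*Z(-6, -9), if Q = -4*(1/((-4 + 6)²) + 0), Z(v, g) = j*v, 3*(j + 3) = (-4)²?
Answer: 644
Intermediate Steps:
j = 7/3 (j = -3 + (⅓)*(-4)² = -3 + (⅓)*16 = -3 + 16/3 = 7/3 ≈ 2.3333)
Z(v, g) = 7*v/3
Q = -1 (Q = -4*(1/(2²) + 0) = -4*(1/4 + 0) = -4*(¼ + 0) = -4*¼ = -1)
(-45 + 1/Q)*Z(-6, -9) = (-45 + 1/(-1))*((7/3)*(-6)) = (-45 - 1)*(-14) = -46*(-14) = 644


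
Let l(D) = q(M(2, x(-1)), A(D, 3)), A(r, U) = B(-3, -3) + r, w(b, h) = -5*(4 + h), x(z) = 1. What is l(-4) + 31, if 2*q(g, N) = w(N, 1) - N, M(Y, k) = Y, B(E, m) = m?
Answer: 22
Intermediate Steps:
w(b, h) = -20 - 5*h
A(r, U) = -3 + r
q(g, N) = -25/2 - N/2 (q(g, N) = ((-20 - 5*1) - N)/2 = ((-20 - 5) - N)/2 = (-25 - N)/2 = -25/2 - N/2)
l(D) = -11 - D/2 (l(D) = -25/2 - (-3 + D)/2 = -25/2 + (3/2 - D/2) = -11 - D/2)
l(-4) + 31 = (-11 - ½*(-4)) + 31 = (-11 + 2) + 31 = -9 + 31 = 22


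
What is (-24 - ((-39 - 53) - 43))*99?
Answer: 10989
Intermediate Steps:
(-24 - ((-39 - 53) - 43))*99 = (-24 - (-92 - 43))*99 = (-24 - 1*(-135))*99 = (-24 + 135)*99 = 111*99 = 10989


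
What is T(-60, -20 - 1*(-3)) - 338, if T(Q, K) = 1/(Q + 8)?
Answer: -17577/52 ≈ -338.02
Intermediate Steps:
T(Q, K) = 1/(8 + Q)
T(-60, -20 - 1*(-3)) - 338 = 1/(8 - 60) - 338 = 1/(-52) - 338 = -1/52 - 338 = -17577/52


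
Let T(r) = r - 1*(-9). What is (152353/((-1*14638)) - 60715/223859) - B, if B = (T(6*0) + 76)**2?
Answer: -23710221439847/3276848042 ≈ -7235.7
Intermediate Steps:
T(r) = 9 + r (T(r) = r + 9 = 9 + r)
B = 7225 (B = ((9 + 6*0) + 76)**2 = ((9 + 0) + 76)**2 = (9 + 76)**2 = 85**2 = 7225)
(152353/((-1*14638)) - 60715/223859) - B = (152353/((-1*14638)) - 60715/223859) - 1*7225 = (152353/(-14638) - 60715*1/223859) - 7225 = (152353*(-1/14638) - 60715/223859) - 7225 = (-152353/14638 - 60715/223859) - 7225 = -34994336397/3276848042 - 7225 = -23710221439847/3276848042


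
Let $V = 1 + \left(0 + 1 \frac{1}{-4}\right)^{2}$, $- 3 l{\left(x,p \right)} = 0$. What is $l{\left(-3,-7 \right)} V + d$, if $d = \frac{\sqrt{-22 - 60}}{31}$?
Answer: $\frac{i \sqrt{82}}{31} \approx 0.29211 i$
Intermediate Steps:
$l{\left(x,p \right)} = 0$ ($l{\left(x,p \right)} = \left(- \frac{1}{3}\right) 0 = 0$)
$d = \frac{i \sqrt{82}}{31}$ ($d = \sqrt{-82} \cdot \frac{1}{31} = i \sqrt{82} \cdot \frac{1}{31} = \frac{i \sqrt{82}}{31} \approx 0.29211 i$)
$V = \frac{17}{16}$ ($V = 1 + \left(0 + 1 \left(- \frac{1}{4}\right)\right)^{2} = 1 + \left(0 - \frac{1}{4}\right)^{2} = 1 + \left(- \frac{1}{4}\right)^{2} = 1 + \frac{1}{16} = \frac{17}{16} \approx 1.0625$)
$l{\left(-3,-7 \right)} V + d = 0 \cdot \frac{17}{16} + \frac{i \sqrt{82}}{31} = 0 + \frac{i \sqrt{82}}{31} = \frac{i \sqrt{82}}{31}$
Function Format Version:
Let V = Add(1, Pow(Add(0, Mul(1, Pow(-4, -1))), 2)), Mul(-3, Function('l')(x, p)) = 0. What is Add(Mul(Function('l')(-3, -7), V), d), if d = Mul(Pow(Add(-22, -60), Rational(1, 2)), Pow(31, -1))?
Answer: Mul(Rational(1, 31), I, Pow(82, Rational(1, 2))) ≈ Mul(0.29211, I)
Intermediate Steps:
Function('l')(x, p) = 0 (Function('l')(x, p) = Mul(Rational(-1, 3), 0) = 0)
d = Mul(Rational(1, 31), I, Pow(82, Rational(1, 2))) (d = Mul(Pow(-82, Rational(1, 2)), Rational(1, 31)) = Mul(Mul(I, Pow(82, Rational(1, 2))), Rational(1, 31)) = Mul(Rational(1, 31), I, Pow(82, Rational(1, 2))) ≈ Mul(0.29211, I))
V = Rational(17, 16) (V = Add(1, Pow(Add(0, Mul(1, Rational(-1, 4))), 2)) = Add(1, Pow(Add(0, Rational(-1, 4)), 2)) = Add(1, Pow(Rational(-1, 4), 2)) = Add(1, Rational(1, 16)) = Rational(17, 16) ≈ 1.0625)
Add(Mul(Function('l')(-3, -7), V), d) = Add(Mul(0, Rational(17, 16)), Mul(Rational(1, 31), I, Pow(82, Rational(1, 2)))) = Add(0, Mul(Rational(1, 31), I, Pow(82, Rational(1, 2)))) = Mul(Rational(1, 31), I, Pow(82, Rational(1, 2)))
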